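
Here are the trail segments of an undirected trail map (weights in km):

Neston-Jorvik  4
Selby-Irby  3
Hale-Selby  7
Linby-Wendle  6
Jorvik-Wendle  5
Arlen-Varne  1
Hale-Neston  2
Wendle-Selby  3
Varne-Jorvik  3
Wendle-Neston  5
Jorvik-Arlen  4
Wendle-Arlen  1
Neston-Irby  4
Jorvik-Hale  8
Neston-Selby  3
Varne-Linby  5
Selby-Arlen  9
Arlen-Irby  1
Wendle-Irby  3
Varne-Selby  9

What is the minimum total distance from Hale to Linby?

Shortest distances from Hale:
Hale: 0
Neston: 2  (via Hale)
Selby: 5  (via Neston)
Irby: 6  (via Neston)
Jorvik: 6  (via Neston)
Wendle: 7  (via Neston)
Arlen: 7  (via Irby)
Varne: 8  (via Arlen)
Linby: 13  (via Wendle)
Shortest route: Hale–Neston–Wendle–Linby = 13 km.

13 km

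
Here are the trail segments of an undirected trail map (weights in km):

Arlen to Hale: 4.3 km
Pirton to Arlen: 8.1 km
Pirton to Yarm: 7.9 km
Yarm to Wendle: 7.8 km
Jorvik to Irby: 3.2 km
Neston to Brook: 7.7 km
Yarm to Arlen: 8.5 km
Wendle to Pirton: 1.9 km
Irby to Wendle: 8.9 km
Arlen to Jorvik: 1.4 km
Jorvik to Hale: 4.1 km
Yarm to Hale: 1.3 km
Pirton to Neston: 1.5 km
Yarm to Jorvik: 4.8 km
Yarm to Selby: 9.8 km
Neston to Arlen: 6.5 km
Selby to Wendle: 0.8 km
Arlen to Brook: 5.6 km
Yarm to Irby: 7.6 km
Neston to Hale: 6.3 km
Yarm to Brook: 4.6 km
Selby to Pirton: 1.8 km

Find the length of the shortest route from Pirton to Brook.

9.2 km

Settle nodes by increasing distance from Pirton:
Pirton: 0
Neston: 1.5  (via Pirton)
Selby: 1.8  (via Pirton)
Wendle: 1.9  (via Pirton)
Hale: 7.8  (via Neston)
Yarm: 7.9  (via Pirton)
Arlen: 8  (via Neston)
Brook: 9.2  (via Neston)
Shortest route: Pirton–Neston–Brook = 9.2 km.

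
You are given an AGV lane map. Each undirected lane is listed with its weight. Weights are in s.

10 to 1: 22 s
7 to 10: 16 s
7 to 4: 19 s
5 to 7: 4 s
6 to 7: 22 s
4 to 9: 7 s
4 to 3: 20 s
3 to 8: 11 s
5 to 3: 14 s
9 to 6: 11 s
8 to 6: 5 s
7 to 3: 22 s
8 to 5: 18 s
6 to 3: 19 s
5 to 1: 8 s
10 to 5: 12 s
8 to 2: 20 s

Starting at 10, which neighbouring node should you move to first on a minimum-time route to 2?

Enumerating some paths:
10 - 7 - 5 - 8 - 2: 16+4+18+20 = 58
10 - 5 - 3 - 8 - 2: 12+14+11+20 = 57
10 - 5 - 8 - 2: 12+18+20 = 50
The minimum is 50 s via 10 - 5 - 8 - 2.
So from 10 the first move is to 5.

5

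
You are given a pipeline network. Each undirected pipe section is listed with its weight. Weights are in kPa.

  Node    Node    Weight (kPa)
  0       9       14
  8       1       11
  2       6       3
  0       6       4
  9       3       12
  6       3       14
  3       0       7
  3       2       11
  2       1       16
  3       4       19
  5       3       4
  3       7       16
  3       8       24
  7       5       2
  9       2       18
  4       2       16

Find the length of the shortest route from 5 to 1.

31 kPa

Compare a few routes:
5 → 3 → 0 → 6 → 2 → 1: 4+7+4+3+16 = 34
5 → 3 → 6 → 2 → 1: 4+14+3+16 = 37
5 → 3 → 2 → 1: 4+11+16 = 31
The minimum is 31 kPa via 5 → 3 → 2 → 1.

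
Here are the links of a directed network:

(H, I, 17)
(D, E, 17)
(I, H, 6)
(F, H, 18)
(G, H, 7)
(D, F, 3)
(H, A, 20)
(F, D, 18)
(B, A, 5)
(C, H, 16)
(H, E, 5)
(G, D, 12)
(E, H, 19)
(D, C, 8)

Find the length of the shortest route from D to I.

Candidate routes:
D - F - H - I: 3+18+17 = 38
D - C - H - I: 8+16+17 = 41
Cheapest is D - F - H - I at 38.

38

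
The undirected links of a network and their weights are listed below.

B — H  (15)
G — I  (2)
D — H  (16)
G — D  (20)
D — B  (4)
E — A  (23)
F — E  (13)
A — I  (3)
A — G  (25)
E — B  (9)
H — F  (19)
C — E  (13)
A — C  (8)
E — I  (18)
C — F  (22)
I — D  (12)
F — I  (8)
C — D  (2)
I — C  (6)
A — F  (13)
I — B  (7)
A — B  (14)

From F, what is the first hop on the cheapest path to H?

Candidate routes:
F - I - B - H: 8+7+15 = 30
F - H: 19 = 19
F - I - C - D - H: 8+6+2+16 = 32
The minimum is 19 via F - H.
So from F the first move is to H.

H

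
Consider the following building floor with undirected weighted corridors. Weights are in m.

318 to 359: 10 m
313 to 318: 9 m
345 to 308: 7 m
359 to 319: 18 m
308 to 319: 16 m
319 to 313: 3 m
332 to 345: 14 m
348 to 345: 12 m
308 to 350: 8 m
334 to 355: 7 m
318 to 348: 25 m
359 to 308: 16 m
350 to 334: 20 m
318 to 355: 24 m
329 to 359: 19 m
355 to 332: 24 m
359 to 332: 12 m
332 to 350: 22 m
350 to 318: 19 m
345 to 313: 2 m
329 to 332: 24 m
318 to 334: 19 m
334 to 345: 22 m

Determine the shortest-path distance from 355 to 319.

34 m

Settle nodes by increasing distance from 355:
355: 0
334: 7  (via 355)
332: 24  (via 355)
318: 24  (via 355)
350: 27  (via 334)
345: 29  (via 334)
313: 31  (via 345)
359: 34  (via 318)
319: 34  (via 313)
Shortest route: 355–334–345–313–319 = 34 m.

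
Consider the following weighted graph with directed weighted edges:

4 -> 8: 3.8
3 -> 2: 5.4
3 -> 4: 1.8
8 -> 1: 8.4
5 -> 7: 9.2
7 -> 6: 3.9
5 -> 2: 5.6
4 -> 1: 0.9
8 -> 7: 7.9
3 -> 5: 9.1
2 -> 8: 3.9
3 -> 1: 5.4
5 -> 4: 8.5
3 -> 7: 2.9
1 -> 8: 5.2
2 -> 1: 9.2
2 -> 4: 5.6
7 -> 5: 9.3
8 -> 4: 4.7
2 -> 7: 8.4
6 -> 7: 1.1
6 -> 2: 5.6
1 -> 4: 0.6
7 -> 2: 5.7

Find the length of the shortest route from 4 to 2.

17.4

Enumerating some paths:
4 → 8 → 7 → 6 → 2: 3.8+7.9+3.9+5.6 = 21.2
4 → 8 → 7 → 2: 3.8+7.9+5.7 = 17.4
4 → 1 → 8 → 7 → 6 → 2: 0.9+5.2+7.9+3.9+5.6 = 23.5
4 → 1 → 8 → 7 → 2: 0.9+5.2+7.9+5.7 = 19.7
Cheapest is 4 → 8 → 7 → 2 at 17.4.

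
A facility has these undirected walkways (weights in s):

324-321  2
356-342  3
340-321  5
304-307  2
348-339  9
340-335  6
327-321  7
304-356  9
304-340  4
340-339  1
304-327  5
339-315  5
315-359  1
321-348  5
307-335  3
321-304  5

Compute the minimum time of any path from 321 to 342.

Candidate routes:
321 - 327 - 304 - 356 - 342: 7+5+9+3 = 24
321 - 304 - 356 - 342: 5+9+3 = 17
321 - 340 - 304 - 356 - 342: 5+4+9+3 = 21
321 - 340 - 335 - 307 - 304 - 356 - 342: 5+6+3+2+9+3 = 28
The minimum is 17 s via 321 - 304 - 356 - 342.

17 s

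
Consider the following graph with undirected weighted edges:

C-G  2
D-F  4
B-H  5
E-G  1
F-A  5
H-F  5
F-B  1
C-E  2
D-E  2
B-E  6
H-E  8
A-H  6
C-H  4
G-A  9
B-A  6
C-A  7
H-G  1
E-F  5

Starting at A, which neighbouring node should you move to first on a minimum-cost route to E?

Candidate routes:
A - H - G - E: 6+1+1 = 8
A - C - E: 7+2 = 9
A - F - E: 5+5 = 10
A - C - G - E: 7+2+1 = 10
The minimum is 8 via A - H - G - E.
So from A the first move is to H.

H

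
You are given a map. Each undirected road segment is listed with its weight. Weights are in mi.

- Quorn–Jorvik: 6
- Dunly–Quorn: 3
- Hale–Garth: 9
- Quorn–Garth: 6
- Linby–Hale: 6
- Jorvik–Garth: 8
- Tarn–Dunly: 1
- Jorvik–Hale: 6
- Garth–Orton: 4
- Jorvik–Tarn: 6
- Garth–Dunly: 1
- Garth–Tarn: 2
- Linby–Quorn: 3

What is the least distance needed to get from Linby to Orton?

11 mi

Running Dijkstra from Linby:
Linby: 0
Quorn: 3  (via Linby)
Hale: 6  (via Linby)
Dunly: 6  (via Quorn)
Garth: 7  (via Dunly)
Tarn: 7  (via Dunly)
Jorvik: 9  (via Quorn)
Orton: 11  (via Garth)
Shortest route: Linby → Quorn → Dunly → Garth → Orton = 11 mi.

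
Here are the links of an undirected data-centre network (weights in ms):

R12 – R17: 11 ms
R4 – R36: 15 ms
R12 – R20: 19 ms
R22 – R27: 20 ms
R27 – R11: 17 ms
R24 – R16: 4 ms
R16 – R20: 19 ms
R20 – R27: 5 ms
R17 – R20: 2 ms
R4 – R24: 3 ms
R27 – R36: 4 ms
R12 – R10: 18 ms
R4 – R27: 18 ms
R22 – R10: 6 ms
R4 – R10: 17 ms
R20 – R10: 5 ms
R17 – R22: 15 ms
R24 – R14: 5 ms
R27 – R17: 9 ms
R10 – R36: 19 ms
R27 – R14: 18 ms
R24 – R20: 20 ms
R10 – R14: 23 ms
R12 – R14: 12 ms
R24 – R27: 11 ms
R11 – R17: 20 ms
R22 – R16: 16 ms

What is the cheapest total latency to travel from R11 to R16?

Enumerating some paths:
R11–R27–R20–R16: 17+5+19 = 41
R11–R17–R20–R16: 20+2+19 = 41
R11–R27–R24–R16: 17+11+4 = 32
The minimum is 32 ms via R11–R27–R24–R16.

32 ms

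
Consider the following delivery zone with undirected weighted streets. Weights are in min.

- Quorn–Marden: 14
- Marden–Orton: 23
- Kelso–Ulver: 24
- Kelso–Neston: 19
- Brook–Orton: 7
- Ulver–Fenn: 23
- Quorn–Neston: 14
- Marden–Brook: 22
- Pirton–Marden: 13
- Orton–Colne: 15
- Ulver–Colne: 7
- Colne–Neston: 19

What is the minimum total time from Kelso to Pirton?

60 min

Running Dijkstra from Kelso:
Kelso: 0
Neston: 19  (via Kelso)
Ulver: 24  (via Kelso)
Colne: 31  (via Ulver)
Quorn: 33  (via Neston)
Orton: 46  (via Colne)
Fenn: 47  (via Ulver)
Marden: 47  (via Quorn)
Brook: 53  (via Orton)
Pirton: 60  (via Marden)
Shortest route: Kelso → Neston → Quorn → Marden → Pirton = 60 min.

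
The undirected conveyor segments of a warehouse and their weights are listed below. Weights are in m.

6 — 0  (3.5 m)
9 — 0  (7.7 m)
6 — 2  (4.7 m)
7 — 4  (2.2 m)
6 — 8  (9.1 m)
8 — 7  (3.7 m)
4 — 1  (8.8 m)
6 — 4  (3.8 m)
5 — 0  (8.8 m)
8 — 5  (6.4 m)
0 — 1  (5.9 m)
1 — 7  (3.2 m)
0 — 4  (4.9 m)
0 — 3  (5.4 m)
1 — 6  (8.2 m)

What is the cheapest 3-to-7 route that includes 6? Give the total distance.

Best 3 to 6: 3 → 0 → 6 costing 8.9
Best 6 to 7: 6 → 4 → 7 costing 6
Total via 6: 8.9 + 6 = 14.9 m.

14.9 m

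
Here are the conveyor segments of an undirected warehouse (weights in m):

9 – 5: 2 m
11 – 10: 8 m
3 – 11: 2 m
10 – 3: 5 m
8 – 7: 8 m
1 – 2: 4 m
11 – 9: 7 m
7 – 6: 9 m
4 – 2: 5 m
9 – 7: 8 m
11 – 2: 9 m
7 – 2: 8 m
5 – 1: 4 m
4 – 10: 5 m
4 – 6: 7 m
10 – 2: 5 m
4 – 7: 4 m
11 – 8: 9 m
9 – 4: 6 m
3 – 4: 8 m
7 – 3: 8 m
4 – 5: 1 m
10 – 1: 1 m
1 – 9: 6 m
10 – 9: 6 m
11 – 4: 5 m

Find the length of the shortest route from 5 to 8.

13 m

Compare a few routes:
5 - 4 - 11 - 8: 1+5+9 = 15
5 - 4 - 7 - 8: 1+4+8 = 13
Cheapest is 5 - 4 - 7 - 8 at 13 m.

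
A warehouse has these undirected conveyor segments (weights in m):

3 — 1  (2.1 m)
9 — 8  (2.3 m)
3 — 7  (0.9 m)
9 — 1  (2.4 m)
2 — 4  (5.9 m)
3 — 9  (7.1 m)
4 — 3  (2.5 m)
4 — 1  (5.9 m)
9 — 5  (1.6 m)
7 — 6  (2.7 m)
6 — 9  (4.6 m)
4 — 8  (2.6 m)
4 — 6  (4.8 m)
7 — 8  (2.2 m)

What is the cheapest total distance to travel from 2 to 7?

9.3 m

Candidate routes:
2–4–8–7: 5.9+2.6+2.2 = 10.7
2–4–1–3–7: 5.9+5.9+2.1+0.9 = 14.8
2–4–6–7: 5.9+4.8+2.7 = 13.4
2–4–3–7: 5.9+2.5+0.9 = 9.3
Cheapest is 2–4–3–7 at 9.3 m.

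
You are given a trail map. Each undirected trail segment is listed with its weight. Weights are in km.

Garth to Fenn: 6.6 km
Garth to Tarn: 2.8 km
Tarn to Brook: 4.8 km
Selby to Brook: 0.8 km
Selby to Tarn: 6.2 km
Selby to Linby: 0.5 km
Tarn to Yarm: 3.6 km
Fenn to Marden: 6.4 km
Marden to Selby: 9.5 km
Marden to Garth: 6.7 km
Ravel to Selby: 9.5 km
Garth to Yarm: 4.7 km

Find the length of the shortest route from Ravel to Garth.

Compare a few routes:
Ravel → Selby → Brook → Tarn → Garth: 9.5+0.8+4.8+2.8 = 17.9
Ravel → Selby → Tarn → Garth: 9.5+6.2+2.8 = 18.5
Cheapest is Ravel → Selby → Brook → Tarn → Garth at 17.9 km.

17.9 km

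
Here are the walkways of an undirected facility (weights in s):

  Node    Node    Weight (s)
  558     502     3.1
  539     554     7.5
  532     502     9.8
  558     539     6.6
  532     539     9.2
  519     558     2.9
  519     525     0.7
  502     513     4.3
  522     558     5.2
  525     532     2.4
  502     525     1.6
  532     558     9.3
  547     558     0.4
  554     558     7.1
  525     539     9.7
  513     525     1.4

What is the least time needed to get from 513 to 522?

Running Dijkstra from 513:
513: 0
525: 1.4  (via 513)
519: 2.1  (via 525)
502: 3  (via 525)
532: 3.8  (via 525)
558: 5  (via 519)
547: 5.4  (via 558)
522: 10.2  (via 558)
Shortest route: 513 → 525 → 519 → 558 → 522 = 10.2 s.

10.2 s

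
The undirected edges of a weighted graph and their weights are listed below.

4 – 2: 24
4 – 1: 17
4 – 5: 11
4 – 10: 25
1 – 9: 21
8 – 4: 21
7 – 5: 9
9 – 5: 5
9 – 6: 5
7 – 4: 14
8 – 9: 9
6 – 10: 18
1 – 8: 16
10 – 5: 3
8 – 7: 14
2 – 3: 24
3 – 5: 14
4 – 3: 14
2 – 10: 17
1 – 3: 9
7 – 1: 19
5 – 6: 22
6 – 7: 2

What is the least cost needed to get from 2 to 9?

Compare a few routes:
2 → 10 → 5 → 9: 17+3+5 = 25
2 → 10 → 5 → 7 → 6 → 9: 17+3+9+2+5 = 36
Cheapest is 2 → 10 → 5 → 9 at 25.

25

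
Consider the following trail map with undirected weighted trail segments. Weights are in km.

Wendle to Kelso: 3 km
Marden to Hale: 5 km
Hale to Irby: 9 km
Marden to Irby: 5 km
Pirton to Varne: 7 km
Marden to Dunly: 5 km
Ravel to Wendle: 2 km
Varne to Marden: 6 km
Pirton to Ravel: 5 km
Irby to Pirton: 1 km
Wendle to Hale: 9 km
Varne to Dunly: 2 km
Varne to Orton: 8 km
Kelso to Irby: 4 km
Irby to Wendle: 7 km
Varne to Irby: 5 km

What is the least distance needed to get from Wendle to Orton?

20 km

Settle nodes by increasing distance from Wendle:
Wendle: 0
Ravel: 2  (via Wendle)
Kelso: 3  (via Wendle)
Irby: 7  (via Wendle)
Pirton: 7  (via Ravel)
Hale: 9  (via Wendle)
Varne: 12  (via Irby)
Marden: 12  (via Irby)
Dunly: 14  (via Varne)
Orton: 20  (via Varne)
Shortest route: Wendle–Irby–Varne–Orton = 20 km.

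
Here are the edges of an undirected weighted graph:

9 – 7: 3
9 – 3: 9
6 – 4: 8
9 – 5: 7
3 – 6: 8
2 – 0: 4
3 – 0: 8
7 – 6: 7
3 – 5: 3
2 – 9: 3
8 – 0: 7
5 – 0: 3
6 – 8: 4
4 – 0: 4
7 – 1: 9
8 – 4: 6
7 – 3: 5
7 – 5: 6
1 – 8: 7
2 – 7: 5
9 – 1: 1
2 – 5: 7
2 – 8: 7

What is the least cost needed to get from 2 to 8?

7

Shortest distances from 2:
2: 0
9: 3  (via 2)
0: 4  (via 2)
1: 4  (via 9)
7: 5  (via 2)
5: 7  (via 2)
8: 7  (via 2)
Shortest route: 2 → 8 = 7.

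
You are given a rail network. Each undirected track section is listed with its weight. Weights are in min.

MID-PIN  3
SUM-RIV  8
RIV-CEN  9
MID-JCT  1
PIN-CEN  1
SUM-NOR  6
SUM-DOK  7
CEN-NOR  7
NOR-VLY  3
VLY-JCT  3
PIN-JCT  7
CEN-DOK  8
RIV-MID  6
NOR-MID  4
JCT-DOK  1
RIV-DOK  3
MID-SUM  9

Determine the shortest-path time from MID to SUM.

Candidate routes:
MID–SUM: 9 = 9
MID–NOR–SUM: 4+6 = 10
MID–JCT–VLY–NOR–SUM: 1+3+3+6 = 13
MID–JCT–DOK–RIV–SUM: 1+1+3+8 = 13
The minimum is 9 min via MID–SUM.

9 min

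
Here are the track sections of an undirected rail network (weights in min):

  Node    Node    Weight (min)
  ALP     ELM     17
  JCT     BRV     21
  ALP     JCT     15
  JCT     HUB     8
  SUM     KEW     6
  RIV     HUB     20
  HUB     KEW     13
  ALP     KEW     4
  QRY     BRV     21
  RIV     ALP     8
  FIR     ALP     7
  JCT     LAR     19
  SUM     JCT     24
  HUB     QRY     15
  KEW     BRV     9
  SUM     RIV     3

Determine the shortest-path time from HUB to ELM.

Compare a few routes:
HUB–JCT–ALP–ELM: 8+15+17 = 40
HUB–KEW–ALP–ELM: 13+4+17 = 34
Cheapest is HUB–KEW–ALP–ELM at 34 min.

34 min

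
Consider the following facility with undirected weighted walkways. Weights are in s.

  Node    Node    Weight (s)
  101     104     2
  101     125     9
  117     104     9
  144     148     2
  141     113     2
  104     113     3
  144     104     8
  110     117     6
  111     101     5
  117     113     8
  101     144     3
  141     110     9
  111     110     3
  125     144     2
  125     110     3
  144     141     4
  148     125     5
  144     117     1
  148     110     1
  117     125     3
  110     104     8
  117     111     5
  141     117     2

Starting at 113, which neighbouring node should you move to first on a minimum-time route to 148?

141

Enumerating some paths:
113 → 104 → 101 → 144 → 148: 3+2+3+2 = 10
113 → 141 → 117 → 125 → 144 → 148: 2+2+3+2+2 = 11
113 → 141 → 117 → 144 → 148: 2+2+1+2 = 7
113 → 141 → 144 → 148: 2+4+2 = 8
Cheapest is 113 → 141 → 117 → 144 → 148 at 7 s.
So from 113 the first move is to 141.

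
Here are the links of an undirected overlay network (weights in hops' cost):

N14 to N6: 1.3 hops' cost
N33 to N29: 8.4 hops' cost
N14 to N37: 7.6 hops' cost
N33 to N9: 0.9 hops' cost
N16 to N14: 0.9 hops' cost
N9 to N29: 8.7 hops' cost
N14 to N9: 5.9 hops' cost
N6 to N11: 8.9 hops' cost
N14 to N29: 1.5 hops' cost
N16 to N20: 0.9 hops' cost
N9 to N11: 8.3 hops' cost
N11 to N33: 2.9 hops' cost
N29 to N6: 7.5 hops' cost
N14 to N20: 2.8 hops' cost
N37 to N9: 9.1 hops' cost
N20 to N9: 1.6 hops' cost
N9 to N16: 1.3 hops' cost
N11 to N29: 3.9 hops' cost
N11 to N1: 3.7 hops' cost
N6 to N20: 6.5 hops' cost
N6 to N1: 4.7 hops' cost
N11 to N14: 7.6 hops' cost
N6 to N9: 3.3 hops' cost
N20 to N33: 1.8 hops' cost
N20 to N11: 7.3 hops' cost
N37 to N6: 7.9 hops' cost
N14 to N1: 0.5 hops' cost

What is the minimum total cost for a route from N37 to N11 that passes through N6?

13.4 hops' cost

Best N37 to N6: N37 → N6 costing 7.9
Best N6 to N11: N6 → N14 → N1 → N11 costing 5.5
Total via N6: 7.9 + 5.5 = 13.4 hops' cost.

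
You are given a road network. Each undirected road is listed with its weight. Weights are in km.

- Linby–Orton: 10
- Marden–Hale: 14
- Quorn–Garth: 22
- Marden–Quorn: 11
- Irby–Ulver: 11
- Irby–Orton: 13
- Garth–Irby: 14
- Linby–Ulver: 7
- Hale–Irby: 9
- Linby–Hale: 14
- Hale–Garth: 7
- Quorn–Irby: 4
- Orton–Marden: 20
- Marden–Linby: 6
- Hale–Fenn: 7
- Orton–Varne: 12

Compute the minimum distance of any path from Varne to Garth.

39 km

Shortest distances from Varne:
Varne: 0
Orton: 12  (via Varne)
Linby: 22  (via Orton)
Irby: 25  (via Orton)
Marden: 28  (via Linby)
Quorn: 29  (via Irby)
Ulver: 29  (via Linby)
Hale: 34  (via Irby)
Garth: 39  (via Irby)
Shortest route: Varne–Orton–Irby–Garth = 39 km.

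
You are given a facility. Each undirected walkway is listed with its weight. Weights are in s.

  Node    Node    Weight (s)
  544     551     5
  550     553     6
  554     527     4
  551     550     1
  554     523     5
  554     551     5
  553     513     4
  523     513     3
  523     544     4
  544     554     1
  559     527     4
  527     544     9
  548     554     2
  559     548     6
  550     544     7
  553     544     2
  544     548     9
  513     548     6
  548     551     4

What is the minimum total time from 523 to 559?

Running Dijkstra from 523:
523: 0
513: 3  (via 523)
544: 4  (via 523)
554: 5  (via 523)
553: 6  (via 544)
548: 7  (via 554)
527: 9  (via 554)
551: 9  (via 544)
550: 10  (via 551)
559: 13  (via 548)
Shortest route: 523–554–548–559 = 13 s.

13 s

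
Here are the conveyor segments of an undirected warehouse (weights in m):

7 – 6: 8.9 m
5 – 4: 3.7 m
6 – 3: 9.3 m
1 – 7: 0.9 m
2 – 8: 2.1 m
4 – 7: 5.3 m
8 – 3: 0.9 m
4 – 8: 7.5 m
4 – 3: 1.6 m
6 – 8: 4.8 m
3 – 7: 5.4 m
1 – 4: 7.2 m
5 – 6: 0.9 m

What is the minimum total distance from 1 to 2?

9.3 m

Candidate routes:
1 - 7 - 3 - 8 - 2: 0.9+5.4+0.9+2.1 = 9.3
1 - 7 - 4 - 3 - 8 - 2: 0.9+5.3+1.6+0.9+2.1 = 10.8
1 - 4 - 3 - 8 - 2: 7.2+1.6+0.9+2.1 = 11.8
The minimum is 9.3 m via 1 - 7 - 3 - 8 - 2.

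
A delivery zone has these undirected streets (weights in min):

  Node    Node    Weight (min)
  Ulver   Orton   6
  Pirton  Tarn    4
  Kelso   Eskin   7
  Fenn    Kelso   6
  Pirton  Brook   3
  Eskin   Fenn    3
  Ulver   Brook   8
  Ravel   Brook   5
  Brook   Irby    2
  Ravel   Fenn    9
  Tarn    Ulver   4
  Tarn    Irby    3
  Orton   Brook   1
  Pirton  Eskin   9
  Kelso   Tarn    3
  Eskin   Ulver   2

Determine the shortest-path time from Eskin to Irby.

9 min

Shortest distances from Eskin:
Eskin: 0
Ulver: 2  (via Eskin)
Fenn: 3  (via Eskin)
Tarn: 6  (via Ulver)
Kelso: 7  (via Eskin)
Orton: 8  (via Ulver)
Irby: 9  (via Tarn)
Shortest route: Eskin → Ulver → Tarn → Irby = 9 min.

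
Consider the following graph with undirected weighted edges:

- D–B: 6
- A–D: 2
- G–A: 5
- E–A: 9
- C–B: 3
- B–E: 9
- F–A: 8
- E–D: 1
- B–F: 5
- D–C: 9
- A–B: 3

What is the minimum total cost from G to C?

11

Running Dijkstra from G:
G: 0
A: 5  (via G)
D: 7  (via A)
B: 8  (via A)
E: 8  (via D)
C: 11  (via B)
Shortest route: G–A–B–C = 11.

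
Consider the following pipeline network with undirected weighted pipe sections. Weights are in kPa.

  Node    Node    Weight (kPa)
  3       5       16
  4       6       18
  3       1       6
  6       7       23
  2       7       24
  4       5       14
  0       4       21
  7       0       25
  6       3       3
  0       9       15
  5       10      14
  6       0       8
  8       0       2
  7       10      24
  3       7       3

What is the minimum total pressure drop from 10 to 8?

Settle nodes by increasing distance from 10:
10: 0
5: 14  (via 10)
7: 24  (via 10)
3: 27  (via 7)
4: 28  (via 5)
6: 30  (via 3)
1: 33  (via 3)
0: 38  (via 6)
8: 40  (via 0)
Shortest route: 10–7–3–6–0–8 = 40 kPa.

40 kPa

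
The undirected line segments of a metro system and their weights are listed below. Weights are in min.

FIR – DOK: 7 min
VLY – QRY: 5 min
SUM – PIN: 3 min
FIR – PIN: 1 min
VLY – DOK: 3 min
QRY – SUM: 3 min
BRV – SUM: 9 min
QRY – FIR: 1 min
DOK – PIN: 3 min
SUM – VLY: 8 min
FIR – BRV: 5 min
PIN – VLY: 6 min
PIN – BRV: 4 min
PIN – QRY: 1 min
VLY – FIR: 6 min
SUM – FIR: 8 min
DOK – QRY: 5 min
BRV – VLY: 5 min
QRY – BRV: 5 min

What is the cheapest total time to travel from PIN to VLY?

Shortest distances from PIN:
PIN: 0
QRY: 1  (via PIN)
FIR: 1  (via PIN)
SUM: 3  (via PIN)
DOK: 3  (via PIN)
BRV: 4  (via PIN)
VLY: 6  (via PIN)
Shortest route: PIN–VLY = 6 min.

6 min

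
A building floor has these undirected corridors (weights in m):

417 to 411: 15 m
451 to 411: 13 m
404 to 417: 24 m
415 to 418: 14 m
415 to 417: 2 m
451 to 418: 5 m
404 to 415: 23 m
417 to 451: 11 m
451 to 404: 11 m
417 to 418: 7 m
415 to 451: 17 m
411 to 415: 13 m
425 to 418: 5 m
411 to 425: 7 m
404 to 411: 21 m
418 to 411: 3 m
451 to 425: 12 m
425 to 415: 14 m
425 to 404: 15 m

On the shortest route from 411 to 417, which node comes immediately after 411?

418

Compare a few routes:
411–417: 15 = 15
411–418–417: 3+7 = 10
The minimum is 10 m via 411–418–417.
So from 411 the first move is to 418.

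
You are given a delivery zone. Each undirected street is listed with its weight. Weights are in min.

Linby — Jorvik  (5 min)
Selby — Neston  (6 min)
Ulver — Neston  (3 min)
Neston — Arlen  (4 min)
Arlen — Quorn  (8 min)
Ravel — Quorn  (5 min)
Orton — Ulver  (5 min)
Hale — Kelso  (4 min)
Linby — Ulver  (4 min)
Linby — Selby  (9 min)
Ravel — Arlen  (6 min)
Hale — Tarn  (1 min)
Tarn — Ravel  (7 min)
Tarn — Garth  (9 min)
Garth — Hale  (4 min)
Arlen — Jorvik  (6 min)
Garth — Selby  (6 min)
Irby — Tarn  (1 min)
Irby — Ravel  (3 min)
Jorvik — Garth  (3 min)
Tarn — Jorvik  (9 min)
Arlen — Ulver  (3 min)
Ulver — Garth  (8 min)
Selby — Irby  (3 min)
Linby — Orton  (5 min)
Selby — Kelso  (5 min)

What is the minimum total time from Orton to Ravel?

14 min

Shortest distances from Orton:
Orton: 0
Ulver: 5  (via Orton)
Linby: 5  (via Orton)
Neston: 8  (via Ulver)
Arlen: 8  (via Ulver)
Jorvik: 10  (via Linby)
Garth: 13  (via Ulver)
Selby: 14  (via Linby)
Ravel: 14  (via Arlen)
Shortest route: Orton–Ulver–Arlen–Ravel = 14 min.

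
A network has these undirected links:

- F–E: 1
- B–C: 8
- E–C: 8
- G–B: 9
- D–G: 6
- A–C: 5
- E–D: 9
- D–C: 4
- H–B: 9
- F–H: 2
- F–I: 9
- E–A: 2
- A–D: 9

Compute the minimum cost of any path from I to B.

20

Enumerating some paths:
I → F → H → B: 9+2+9 = 20
I → F → E → C → B: 9+1+8+8 = 26
I → F → E → A → C → B: 9+1+2+5+8 = 25
The minimum is 20 via I → F → H → B.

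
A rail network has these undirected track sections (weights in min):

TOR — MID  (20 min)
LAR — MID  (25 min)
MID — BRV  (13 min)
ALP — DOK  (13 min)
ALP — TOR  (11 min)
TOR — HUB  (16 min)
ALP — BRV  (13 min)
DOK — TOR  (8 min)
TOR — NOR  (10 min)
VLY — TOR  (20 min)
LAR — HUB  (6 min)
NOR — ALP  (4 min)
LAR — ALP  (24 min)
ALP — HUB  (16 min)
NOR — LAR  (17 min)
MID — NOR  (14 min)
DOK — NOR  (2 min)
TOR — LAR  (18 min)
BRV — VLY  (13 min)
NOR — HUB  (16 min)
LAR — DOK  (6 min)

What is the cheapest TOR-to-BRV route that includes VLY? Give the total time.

33 min

Best TOR to VLY: TOR–VLY costing 20
Best VLY to BRV: VLY–BRV costing 13
Total via VLY: 20 + 13 = 33 min.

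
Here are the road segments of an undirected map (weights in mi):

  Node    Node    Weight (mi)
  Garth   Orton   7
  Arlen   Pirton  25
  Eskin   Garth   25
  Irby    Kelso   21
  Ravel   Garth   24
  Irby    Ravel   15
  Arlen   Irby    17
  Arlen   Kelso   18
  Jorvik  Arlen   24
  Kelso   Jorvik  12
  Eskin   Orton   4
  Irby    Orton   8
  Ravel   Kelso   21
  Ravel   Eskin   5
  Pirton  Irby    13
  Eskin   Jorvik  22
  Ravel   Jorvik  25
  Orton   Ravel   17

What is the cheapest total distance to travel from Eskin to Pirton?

25 mi

Running Dijkstra from Eskin:
Eskin: 0
Orton: 4  (via Eskin)
Ravel: 5  (via Eskin)
Garth: 11  (via Orton)
Irby: 12  (via Orton)
Jorvik: 22  (via Eskin)
Pirton: 25  (via Irby)
Shortest route: Eskin–Orton–Irby–Pirton = 25 mi.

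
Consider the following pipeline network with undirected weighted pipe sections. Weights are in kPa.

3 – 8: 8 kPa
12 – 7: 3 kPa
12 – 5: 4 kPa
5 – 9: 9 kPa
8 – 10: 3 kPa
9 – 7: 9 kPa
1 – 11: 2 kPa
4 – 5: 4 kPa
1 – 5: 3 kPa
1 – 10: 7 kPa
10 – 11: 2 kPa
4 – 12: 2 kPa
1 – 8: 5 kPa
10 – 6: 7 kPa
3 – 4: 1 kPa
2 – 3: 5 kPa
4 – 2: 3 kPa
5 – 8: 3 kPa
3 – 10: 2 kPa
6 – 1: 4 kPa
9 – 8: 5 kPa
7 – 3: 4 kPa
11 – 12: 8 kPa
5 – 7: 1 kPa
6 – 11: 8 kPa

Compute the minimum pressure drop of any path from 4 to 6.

10 kPa

Compare a few routes:
4 → 5 → 1 → 6: 4+3+4 = 11
4 → 3 → 10 → 6: 1+2+7 = 10
4 → 3 → 10 → 11 → 1 → 6: 1+2+2+2+4 = 11
The minimum is 10 kPa via 4 → 3 → 10 → 6.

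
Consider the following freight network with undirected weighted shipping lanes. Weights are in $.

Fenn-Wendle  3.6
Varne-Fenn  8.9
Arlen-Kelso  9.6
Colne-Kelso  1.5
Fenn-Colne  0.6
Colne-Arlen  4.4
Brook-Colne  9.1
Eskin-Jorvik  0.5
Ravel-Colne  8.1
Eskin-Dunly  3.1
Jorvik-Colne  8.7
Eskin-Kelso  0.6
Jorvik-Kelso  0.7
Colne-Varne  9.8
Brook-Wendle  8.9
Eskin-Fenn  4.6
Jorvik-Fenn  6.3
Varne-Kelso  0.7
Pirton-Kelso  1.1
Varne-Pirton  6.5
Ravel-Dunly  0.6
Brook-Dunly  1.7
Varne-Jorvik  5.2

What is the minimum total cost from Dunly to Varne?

$4.4

Candidate routes:
Dunly - Eskin - Kelso - Varne: 3.1+0.6+0.7 = 4.4
Dunly - Eskin - Jorvik - Kelso - Varne: 3.1+0.5+0.7+0.7 = 5
Dunly - Eskin - Jorvik - Varne: 3.1+0.5+5.2 = 8.8
The minimum is $4.4 via Dunly - Eskin - Kelso - Varne.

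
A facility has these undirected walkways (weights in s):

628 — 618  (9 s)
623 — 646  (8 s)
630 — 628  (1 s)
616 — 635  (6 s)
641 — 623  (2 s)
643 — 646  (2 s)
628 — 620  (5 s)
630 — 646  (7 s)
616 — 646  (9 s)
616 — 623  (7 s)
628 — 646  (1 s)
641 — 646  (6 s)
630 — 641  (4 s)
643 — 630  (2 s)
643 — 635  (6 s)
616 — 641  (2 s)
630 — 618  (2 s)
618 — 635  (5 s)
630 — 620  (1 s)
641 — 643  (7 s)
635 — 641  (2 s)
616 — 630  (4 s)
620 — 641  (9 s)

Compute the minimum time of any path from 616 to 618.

6 s

Running Dijkstra from 616:
616: 0
641: 2  (via 616)
635: 4  (via 641)
630: 4  (via 616)
623: 4  (via 641)
628: 5  (via 630)
620: 5  (via 630)
646: 6  (via 628)
618: 6  (via 630)
Shortest route: 616–630–618 = 6 s.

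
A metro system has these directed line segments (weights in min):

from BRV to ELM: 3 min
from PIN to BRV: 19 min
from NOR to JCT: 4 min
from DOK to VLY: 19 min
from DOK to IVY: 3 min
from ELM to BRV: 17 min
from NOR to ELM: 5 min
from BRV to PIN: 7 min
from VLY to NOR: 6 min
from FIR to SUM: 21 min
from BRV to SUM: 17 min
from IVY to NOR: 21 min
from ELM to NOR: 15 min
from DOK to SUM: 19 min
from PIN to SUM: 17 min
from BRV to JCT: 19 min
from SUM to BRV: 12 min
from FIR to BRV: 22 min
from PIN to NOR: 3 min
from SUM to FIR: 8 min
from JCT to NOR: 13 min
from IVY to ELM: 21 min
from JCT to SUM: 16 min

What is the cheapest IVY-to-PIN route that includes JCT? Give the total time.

60 min

Shortest IVY→JCT: IVY → NOR → JCT = 25
Best JCT to PIN: JCT → SUM → BRV → PIN costing 35
Total via JCT: 25 + 35 = 60 min.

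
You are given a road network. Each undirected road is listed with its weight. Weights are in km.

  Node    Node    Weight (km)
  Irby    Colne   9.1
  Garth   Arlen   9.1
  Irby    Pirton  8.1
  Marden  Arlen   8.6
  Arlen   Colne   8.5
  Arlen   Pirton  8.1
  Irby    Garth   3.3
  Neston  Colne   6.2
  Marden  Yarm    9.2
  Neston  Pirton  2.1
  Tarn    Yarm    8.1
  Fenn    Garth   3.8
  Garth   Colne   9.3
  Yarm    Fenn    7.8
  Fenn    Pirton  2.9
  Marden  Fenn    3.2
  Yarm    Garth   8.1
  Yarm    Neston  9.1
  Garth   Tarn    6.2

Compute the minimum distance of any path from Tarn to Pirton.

Settle nodes by increasing distance from Tarn:
Tarn: 0
Garth: 6.2  (via Tarn)
Yarm: 8.1  (via Tarn)
Irby: 9.5  (via Garth)
Fenn: 10  (via Garth)
Pirton: 12.9  (via Fenn)
Shortest route: Tarn–Garth–Fenn–Pirton = 12.9 km.

12.9 km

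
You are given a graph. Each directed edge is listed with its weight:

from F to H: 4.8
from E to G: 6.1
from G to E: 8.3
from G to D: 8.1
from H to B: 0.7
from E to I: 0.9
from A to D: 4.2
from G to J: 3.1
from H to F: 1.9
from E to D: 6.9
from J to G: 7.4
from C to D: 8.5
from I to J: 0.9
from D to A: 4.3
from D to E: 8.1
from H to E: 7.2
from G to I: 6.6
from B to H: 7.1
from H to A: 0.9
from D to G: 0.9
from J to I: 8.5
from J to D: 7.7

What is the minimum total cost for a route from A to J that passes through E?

14.1

Shortest A→E: A → D → E = 12.3
Best E to J: E → I → J costing 1.8
Total via E: 12.3 + 1.8 = 14.1.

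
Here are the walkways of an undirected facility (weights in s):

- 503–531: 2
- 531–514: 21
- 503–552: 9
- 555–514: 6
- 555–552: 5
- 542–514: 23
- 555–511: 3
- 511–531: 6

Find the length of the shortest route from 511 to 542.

32 s

Enumerating some paths:
511 → 531 → 503 → 552 → 555 → 514 → 542: 6+2+9+5+6+23 = 51
511 → 555 → 552 → 503 → 531 → 514 → 542: 3+5+9+2+21+23 = 63
511 → 531 → 514 → 542: 6+21+23 = 50
511 → 555 → 514 → 542: 3+6+23 = 32
The minimum is 32 s via 511 → 555 → 514 → 542.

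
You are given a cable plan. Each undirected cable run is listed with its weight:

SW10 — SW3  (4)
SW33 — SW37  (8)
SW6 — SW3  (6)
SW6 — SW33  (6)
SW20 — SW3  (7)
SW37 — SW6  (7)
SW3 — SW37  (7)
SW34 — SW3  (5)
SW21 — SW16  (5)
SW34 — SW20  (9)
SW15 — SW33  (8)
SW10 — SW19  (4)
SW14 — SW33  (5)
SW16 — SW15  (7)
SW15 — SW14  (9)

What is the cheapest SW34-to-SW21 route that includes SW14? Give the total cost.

Best SW34 to SW14: SW34 → SW3 → SW6 → SW33 → SW14 costing 22
Best SW14 to SW21: SW14 → SW15 → SW16 → SW21 costing 21
Total via SW14: 22 + 21 = 43.

43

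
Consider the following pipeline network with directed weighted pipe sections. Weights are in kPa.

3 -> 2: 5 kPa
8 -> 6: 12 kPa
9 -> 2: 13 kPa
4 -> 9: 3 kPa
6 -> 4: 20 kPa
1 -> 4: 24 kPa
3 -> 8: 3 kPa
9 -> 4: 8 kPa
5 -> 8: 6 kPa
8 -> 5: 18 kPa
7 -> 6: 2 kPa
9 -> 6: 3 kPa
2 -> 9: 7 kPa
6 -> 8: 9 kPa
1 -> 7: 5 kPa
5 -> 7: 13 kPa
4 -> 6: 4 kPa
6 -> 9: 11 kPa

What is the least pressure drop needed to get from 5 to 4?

Candidate routes:
5 → 7 → 6 → 9 → 4: 13+2+11+8 = 34
5 → 7 → 6 → 4: 13+2+20 = 35
5 → 8 → 6 → 9 → 4: 6+12+11+8 = 37
5 → 8 → 6 → 4: 6+12+20 = 38
Cheapest is 5 → 7 → 6 → 9 → 4 at 34 kPa.

34 kPa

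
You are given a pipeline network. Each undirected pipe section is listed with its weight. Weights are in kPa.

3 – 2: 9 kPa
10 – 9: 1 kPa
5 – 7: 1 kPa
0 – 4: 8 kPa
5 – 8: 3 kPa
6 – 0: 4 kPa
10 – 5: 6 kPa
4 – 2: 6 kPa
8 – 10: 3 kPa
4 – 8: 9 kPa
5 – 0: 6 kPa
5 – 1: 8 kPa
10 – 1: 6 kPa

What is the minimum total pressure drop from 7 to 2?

19 kPa

Candidate routes:
7 → 5 → 0 → 4 → 2: 1+6+8+6 = 21
7 → 5 → 8 → 4 → 2: 1+3+9+6 = 19
Cheapest is 7 → 5 → 8 → 4 → 2 at 19 kPa.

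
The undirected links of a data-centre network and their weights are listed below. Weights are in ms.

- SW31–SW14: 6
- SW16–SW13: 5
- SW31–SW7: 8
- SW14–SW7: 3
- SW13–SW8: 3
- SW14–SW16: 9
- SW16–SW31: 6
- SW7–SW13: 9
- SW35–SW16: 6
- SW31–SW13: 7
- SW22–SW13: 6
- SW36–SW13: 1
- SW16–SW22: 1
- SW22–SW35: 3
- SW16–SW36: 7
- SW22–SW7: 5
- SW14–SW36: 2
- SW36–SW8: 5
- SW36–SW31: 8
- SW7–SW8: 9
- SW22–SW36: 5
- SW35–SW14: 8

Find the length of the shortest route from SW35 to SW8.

Candidate routes:
SW35–SW14–SW36–SW13–SW8: 8+2+1+3 = 14
SW35–SW22–SW36–SW8: 3+5+5 = 13
SW35–SW22–SW13–SW8: 3+6+3 = 12
SW35–SW16–SW13–SW8: 6+5+3 = 14
Cheapest is SW35–SW22–SW13–SW8 at 12 ms.

12 ms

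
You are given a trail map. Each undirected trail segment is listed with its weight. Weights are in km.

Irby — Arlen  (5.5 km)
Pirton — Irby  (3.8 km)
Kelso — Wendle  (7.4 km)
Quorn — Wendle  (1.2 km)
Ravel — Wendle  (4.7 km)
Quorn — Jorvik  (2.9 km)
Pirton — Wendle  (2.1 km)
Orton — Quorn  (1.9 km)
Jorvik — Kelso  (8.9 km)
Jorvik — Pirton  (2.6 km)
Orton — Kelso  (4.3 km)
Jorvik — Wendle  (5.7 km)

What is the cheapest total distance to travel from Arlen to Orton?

Compare a few routes:
Arlen - Irby - Pirton - Jorvik - Quorn - Orton: 5.5+3.8+2.6+2.9+1.9 = 16.7
Arlen - Irby - Pirton - Wendle - Quorn - Orton: 5.5+3.8+2.1+1.2+1.9 = 14.5
Cheapest is Arlen - Irby - Pirton - Wendle - Quorn - Orton at 14.5 km.

14.5 km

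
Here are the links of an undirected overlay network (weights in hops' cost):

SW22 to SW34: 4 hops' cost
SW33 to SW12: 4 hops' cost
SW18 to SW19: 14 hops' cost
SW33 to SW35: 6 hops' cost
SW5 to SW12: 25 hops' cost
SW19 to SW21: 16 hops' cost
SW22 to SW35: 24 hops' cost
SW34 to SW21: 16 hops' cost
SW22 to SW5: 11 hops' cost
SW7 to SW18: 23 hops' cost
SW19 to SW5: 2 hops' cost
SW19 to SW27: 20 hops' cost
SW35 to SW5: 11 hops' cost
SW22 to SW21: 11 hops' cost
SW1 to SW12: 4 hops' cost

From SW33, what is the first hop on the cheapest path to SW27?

Compare a few routes:
SW33 - SW35 - SW5 - SW22 - SW21 - SW19 - SW27: 6+11+11+11+16+20 = 75
SW33 - SW12 - SW5 - SW19 - SW27: 4+25+2+20 = 51
SW33 - SW35 - SW5 - SW19 - SW27: 6+11+2+20 = 39
SW33 - SW35 - SW22 - SW5 - SW19 - SW27: 6+24+11+2+20 = 63
The minimum is 39 hops' cost via SW33 - SW35 - SW5 - SW19 - SW27.
So from SW33 the first move is to SW35.

SW35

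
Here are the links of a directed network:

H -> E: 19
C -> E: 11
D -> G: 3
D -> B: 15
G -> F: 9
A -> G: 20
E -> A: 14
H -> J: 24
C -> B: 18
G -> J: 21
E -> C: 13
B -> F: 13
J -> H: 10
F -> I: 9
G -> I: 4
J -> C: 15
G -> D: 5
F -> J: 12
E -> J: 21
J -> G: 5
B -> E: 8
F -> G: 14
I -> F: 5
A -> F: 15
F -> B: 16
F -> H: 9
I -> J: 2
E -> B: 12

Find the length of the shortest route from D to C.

Shortest distances from D:
D: 0
G: 3  (via D)
I: 7  (via G)
J: 9  (via I)
F: 12  (via G)
B: 15  (via D)
H: 19  (via J)
E: 23  (via B)
C: 24  (via J)
Shortest route: D → G → I → J → C = 24.

24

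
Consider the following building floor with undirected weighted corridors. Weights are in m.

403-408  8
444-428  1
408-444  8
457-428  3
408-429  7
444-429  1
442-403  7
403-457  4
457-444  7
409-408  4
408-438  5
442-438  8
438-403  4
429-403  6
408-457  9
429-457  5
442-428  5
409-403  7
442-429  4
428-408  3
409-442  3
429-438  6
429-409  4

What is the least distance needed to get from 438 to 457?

Candidate routes:
438 → 403 → 457: 4+4 = 8
438 → 429 → 444 → 428 → 457: 6+1+1+3 = 11
Cheapest is 438 → 403 → 457 at 8 m.

8 m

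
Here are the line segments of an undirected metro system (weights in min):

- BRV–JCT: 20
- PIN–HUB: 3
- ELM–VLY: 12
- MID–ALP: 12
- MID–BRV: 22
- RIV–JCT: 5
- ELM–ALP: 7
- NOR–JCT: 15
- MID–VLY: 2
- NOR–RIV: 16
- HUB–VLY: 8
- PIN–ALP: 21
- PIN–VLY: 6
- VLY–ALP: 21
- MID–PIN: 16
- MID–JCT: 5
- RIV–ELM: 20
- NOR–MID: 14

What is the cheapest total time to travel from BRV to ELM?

36 min

Enumerating some paths:
BRV → MID → VLY → ELM: 22+2+12 = 36
BRV → JCT → MID → VLY → ELM: 20+5+2+12 = 39
BRV → MID → ALP → ELM: 22+12+7 = 41
Cheapest is BRV → MID → VLY → ELM at 36 min.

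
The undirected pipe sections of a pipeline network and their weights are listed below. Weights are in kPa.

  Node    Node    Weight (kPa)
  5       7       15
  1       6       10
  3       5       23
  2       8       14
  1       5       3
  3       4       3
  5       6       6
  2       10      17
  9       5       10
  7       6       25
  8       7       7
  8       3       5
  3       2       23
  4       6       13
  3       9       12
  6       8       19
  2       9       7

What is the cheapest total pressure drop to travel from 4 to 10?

Settle nodes by increasing distance from 4:
4: 0
3: 3  (via 4)
8: 8  (via 3)
6: 13  (via 4)
7: 15  (via 8)
9: 15  (via 3)
5: 19  (via 6)
1: 22  (via 5)
2: 22  (via 8)
10: 39  (via 2)
Shortest route: 4 → 3 → 8 → 2 → 10 = 39 kPa.

39 kPa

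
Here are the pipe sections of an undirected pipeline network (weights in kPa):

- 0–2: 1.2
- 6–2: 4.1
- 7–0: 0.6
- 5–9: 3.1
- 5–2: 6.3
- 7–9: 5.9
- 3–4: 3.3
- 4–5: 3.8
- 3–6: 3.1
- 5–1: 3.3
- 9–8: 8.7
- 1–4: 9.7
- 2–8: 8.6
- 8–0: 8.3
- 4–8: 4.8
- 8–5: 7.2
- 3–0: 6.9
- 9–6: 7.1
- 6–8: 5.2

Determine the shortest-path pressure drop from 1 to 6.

13.5 kPa

Shortest distances from 1:
1: 0
5: 3.3  (via 1)
9: 6.4  (via 5)
4: 7.1  (via 5)
2: 9.6  (via 5)
3: 10.4  (via 4)
8: 10.5  (via 5)
0: 10.8  (via 2)
7: 11.4  (via 0)
6: 13.5  (via 9)
Shortest route: 1–5–9–6 = 13.5 kPa.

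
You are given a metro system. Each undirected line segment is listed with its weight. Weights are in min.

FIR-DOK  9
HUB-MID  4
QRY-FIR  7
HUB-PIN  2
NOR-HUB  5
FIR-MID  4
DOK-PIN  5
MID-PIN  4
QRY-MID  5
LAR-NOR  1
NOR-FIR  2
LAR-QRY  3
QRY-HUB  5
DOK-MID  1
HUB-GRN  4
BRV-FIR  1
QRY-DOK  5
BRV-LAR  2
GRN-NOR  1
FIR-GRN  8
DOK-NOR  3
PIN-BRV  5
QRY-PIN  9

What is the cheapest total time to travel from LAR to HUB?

6 min

Candidate routes:
LAR → QRY → HUB: 3+5 = 8
LAR → NOR → HUB: 1+5 = 6
Cheapest is LAR → NOR → HUB at 6 min.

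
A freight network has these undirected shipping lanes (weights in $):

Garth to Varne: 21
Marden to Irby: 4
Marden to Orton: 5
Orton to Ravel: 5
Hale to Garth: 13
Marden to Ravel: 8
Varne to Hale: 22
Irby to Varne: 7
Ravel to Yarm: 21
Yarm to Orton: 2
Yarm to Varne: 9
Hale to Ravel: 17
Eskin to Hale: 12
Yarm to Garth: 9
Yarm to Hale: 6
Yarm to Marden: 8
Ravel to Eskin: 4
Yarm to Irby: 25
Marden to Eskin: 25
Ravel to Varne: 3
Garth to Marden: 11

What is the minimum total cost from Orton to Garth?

Settle nodes by increasing distance from Orton:
Orton: 0
Yarm: 2  (via Orton)
Ravel: 5  (via Orton)
Marden: 5  (via Orton)
Hale: 8  (via Yarm)
Varne: 8  (via Ravel)
Irby: 9  (via Marden)
Eskin: 9  (via Ravel)
Garth: 11  (via Yarm)
Shortest route: Orton–Yarm–Garth = $11.

$11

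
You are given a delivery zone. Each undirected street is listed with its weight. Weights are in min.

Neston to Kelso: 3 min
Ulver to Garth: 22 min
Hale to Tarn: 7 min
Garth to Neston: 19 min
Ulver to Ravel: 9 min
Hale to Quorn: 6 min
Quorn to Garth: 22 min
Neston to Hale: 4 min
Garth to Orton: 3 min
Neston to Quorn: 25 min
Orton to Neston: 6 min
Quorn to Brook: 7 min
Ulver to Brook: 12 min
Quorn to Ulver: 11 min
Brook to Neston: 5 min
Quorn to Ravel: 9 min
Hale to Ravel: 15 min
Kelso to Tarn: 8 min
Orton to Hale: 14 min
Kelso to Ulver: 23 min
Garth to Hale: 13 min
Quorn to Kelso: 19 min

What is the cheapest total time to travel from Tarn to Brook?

16 min

Compare a few routes:
Tarn–Hale–Neston–Brook: 7+4+5 = 16
Tarn–Hale–Quorn–Brook: 7+6+7 = 20
Cheapest is Tarn–Hale–Neston–Brook at 16 min.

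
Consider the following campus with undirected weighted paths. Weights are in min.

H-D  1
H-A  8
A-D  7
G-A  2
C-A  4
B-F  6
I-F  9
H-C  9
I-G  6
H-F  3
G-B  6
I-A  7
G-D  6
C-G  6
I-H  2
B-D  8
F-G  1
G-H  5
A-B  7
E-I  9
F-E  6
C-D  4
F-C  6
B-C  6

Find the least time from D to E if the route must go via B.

Best D to B: D–B costing 8
Shortest B→E: B–F–E = 12
Total via B: 8 + 12 = 20 min.

20 min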